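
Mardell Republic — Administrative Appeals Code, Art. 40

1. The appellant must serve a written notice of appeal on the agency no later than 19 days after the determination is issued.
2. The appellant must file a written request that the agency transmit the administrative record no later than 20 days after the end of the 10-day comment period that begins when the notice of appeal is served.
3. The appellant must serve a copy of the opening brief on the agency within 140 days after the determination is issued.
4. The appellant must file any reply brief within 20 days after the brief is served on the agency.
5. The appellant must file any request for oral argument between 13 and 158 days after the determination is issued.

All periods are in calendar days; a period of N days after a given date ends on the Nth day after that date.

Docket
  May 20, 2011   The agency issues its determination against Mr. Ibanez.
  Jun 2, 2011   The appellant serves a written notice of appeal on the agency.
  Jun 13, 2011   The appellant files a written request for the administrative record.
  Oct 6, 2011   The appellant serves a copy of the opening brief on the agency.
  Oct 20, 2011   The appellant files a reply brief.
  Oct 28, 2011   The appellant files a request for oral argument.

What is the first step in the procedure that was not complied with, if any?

Step 5

(1) due by May 20, 2011 + 19 days = Jun 8, 2011; completed Jun 2, 2011, before the deadline.
(2) due by Jun 12, 2011 + 20 days = Jul 2, 2011; completed Jun 13, 2011, before the deadline.
(3) due by May 20, 2011 + 140 days = Oct 7, 2011; completed Oct 6, 2011, before the deadline.
(4) due by Oct 6, 2011 + 20 days = Oct 26, 2011; Oct 20, 2011 is within that limit.
(5) the permitted window runs from May 20, 2011 + 13 = Jun 2, 2011 to May 20, 2011 + 158 = Oct 25, 2011; done Oct 28, 2011 — 3 days after the window closed.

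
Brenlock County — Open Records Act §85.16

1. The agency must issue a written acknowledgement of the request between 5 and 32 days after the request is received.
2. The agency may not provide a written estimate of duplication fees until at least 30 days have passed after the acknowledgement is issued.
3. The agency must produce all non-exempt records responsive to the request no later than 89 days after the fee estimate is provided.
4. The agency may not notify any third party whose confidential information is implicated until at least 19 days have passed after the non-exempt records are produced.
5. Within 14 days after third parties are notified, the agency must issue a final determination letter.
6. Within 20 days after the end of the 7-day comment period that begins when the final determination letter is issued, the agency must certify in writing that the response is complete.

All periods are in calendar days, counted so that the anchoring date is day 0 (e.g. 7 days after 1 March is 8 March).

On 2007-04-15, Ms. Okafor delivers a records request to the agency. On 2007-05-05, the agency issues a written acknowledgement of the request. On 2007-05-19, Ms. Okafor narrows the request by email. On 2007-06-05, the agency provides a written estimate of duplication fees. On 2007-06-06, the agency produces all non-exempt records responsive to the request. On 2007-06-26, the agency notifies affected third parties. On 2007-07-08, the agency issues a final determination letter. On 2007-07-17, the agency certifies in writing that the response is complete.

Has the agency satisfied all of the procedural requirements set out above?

Step 1: the window is 5–32 days after 2007-04-15 (when the request is received), so 2007-04-20 through 2007-05-17; done 2007-05-05 — within the window.
Step 2: the earliest permitted date is 30 days after 2007-05-05 (when the acknowledgement is issued), i.e. 2007-06-04; 2007-06-05 is on or after that date.
Step 3: 89 days after 2007-06-05 (when the fee estimate is provided) is 2007-09-02; done 2007-06-06 — timely.
Step 4: the earliest permitted date is 19 days after 2007-06-06 (when the non-exempt records are produced), i.e. 2007-06-25; done 2007-06-26, after the minimum wait.
Step 5: 14 days after 2007-06-26 (when third parties are notified) is 2007-07-10; completed 2007-07-08, before the deadline.
Step 6: 20 days after 2007-07-15 (end of the 7-day comment period, which began when the final determination letter is issued on 2007-07-08) is 2007-08-04; completed 2007-07-17, before the deadline.

Yes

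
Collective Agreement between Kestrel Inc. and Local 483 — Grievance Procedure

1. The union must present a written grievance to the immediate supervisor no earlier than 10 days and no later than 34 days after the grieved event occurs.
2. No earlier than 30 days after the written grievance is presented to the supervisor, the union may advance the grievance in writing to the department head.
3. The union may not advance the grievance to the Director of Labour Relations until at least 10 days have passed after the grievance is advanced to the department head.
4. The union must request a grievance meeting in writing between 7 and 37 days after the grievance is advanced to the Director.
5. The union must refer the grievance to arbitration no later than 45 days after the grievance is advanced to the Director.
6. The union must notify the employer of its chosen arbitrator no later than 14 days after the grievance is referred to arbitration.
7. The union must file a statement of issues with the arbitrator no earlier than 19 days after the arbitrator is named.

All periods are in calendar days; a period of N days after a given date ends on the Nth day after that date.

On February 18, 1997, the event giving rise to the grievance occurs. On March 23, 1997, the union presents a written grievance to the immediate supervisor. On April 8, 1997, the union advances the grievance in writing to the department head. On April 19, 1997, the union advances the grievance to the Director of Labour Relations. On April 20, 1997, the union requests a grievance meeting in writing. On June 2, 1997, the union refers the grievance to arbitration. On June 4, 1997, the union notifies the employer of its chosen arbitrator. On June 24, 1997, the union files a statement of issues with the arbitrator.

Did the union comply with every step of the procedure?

Step 1 — 10 and 34 days from February 18, 1997 (when the grieved event occurs) are February 28, 1997 and March 24, 1997 respectively; done March 23, 1997, which is between those dates.
Step 2 — must wait 30 days from March 23, 1997 (when the written grievance is presented to the supervisor), so not before April 22, 1997; April 8, 1997 is 14 days before the earliest permitted date.
No need to go further; step 2 was not satisfied.

No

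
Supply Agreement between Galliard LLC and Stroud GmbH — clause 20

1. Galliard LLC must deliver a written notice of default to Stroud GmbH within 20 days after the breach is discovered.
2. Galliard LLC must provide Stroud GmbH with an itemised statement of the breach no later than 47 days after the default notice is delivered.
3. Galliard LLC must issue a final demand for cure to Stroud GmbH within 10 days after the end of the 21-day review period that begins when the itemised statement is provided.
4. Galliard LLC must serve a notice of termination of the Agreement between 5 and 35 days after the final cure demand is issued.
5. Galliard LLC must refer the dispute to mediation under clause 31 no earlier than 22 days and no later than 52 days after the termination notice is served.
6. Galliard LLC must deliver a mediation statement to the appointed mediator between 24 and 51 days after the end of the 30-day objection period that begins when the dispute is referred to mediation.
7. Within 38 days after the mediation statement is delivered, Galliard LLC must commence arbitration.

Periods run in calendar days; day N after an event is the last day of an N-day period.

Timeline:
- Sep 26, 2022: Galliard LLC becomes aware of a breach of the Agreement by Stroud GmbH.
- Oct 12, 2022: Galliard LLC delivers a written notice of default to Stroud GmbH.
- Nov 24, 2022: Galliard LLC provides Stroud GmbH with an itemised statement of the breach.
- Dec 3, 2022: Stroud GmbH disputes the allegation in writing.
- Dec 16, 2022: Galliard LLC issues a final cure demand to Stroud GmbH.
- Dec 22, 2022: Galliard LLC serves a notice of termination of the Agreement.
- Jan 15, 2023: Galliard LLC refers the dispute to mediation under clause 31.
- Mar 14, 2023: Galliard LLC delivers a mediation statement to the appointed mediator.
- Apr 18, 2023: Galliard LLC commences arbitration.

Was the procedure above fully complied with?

Step 1: 20 days after Sep 26, 2022 (when the breach is discovered) is Oct 16, 2022; Oct 12, 2022 is within that limit.
Step 2: 47 days after Oct 12, 2022 (when the default notice is delivered) is Nov 28, 2022; done Nov 24, 2022 — timely.
Step 3: 10 days after Dec 15, 2022 (end of the 21-day review period, which began when the itemised statement is provided on Nov 24, 2022) is Dec 25, 2022; done Dec 16, 2022 — timely.
Step 4: the window is 5–35 days after Dec 16, 2022 (when the final cure demand is issued), so Dec 21, 2022 through Jan 20, 2023; done Dec 22, 2022 — within the window.
Step 5: the window is 22–52 days after Dec 22, 2022 (when the termination notice is served), so Jan 13, 2023 through Feb 12, 2023; Jan 15, 2023 falls inside that range.
Step 6: the window is 24–51 days after Feb 14, 2023 (end of the 30-day objection period, which began when the dispute is referred to mediation on Jan 15, 2023), so Mar 10, 2023 through Apr 6, 2023; Mar 14, 2023 falls inside that range.
Step 7: 38 days after Mar 14, 2023 (when the mediation statement is delivered) is Apr 21, 2023; done Apr 18, 2023 — timely.

Yes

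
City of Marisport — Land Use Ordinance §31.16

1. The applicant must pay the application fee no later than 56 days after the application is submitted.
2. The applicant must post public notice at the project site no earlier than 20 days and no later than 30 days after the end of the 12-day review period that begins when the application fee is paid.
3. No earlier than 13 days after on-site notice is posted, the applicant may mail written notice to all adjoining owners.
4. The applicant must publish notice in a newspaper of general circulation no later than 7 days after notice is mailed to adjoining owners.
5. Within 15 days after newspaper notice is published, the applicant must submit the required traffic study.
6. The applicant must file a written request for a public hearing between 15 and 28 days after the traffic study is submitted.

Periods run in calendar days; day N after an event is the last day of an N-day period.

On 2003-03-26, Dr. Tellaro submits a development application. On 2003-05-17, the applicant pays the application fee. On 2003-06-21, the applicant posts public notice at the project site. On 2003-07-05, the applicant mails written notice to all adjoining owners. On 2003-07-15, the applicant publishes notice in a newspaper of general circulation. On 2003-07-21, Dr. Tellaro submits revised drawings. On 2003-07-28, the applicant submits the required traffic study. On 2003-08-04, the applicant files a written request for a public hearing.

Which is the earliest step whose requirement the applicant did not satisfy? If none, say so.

Step 1 — counting 56 days from 2003-03-26 (when the application is submitted) gives a deadline of 2003-05-21; 2003-05-17 is within that limit.
Step 2 — 20 and 30 days from 2003-05-29 (end of the 12-day review period, which began when the application fee is paid on 2003-05-17) are 2003-06-18 and 2003-06-28 respectively; done 2003-06-21, which is between those dates.
Step 3 — must wait 13 days from 2003-06-21 (when on-site notice is posted), so not before 2003-07-04; 2003-07-05 is on or after that date.
Step 4 — counting 7 days from 2003-07-05 (when notice is mailed to adjoining owners) gives a deadline of 2003-07-12; not done until 2003-07-15, 3 days after the deadline.

Step 4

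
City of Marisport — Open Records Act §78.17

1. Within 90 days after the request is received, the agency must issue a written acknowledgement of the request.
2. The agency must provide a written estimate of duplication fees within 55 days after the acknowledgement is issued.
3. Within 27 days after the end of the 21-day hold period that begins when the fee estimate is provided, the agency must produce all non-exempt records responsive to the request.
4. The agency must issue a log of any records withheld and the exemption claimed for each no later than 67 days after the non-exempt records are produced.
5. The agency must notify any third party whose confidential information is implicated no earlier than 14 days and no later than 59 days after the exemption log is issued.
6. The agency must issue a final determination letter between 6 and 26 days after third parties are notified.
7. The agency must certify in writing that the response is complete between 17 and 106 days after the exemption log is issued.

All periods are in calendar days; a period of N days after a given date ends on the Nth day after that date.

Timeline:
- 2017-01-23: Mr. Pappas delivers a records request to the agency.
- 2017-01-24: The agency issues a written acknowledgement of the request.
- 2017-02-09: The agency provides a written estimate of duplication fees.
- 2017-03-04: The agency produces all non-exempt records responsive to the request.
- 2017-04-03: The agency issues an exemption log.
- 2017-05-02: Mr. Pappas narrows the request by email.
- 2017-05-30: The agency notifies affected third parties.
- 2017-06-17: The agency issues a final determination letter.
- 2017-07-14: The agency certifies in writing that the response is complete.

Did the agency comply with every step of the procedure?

Step 1: 90 days after 2017-01-23 (when the request is received) is 2017-04-23; completed 2017-01-24, before the deadline.
Step 2: 55 days after 2017-01-24 (when the acknowledgement is issued) is 2017-03-20; completed 2017-02-09, before the deadline.
Step 3: 27 days after 2017-03-02 (end of the 21-day hold period, which began when the fee estimate is provided on 2017-02-09) is 2017-03-29; 2017-03-04 is within that limit.
Step 4: 67 days after 2017-03-04 (when the non-exempt records are produced) is 2017-05-10; done 2017-04-03 — timely.
Step 5: the window is 14–59 days after 2017-04-03 (when the exemption log is issued), so 2017-04-17 through 2017-06-01; done 2017-05-30, which is between those dates.
Step 6: the window is 6–26 days after 2017-05-30 (when third parties are notified), so 2017-06-05 through 2017-06-25; 2017-06-17 falls inside that range.
Step 7: the window is 17–106 days after 2017-04-03 (when the exemption log is issued), so 2017-04-20 through 2017-07-18; 2017-07-14 falls inside that range.

Yes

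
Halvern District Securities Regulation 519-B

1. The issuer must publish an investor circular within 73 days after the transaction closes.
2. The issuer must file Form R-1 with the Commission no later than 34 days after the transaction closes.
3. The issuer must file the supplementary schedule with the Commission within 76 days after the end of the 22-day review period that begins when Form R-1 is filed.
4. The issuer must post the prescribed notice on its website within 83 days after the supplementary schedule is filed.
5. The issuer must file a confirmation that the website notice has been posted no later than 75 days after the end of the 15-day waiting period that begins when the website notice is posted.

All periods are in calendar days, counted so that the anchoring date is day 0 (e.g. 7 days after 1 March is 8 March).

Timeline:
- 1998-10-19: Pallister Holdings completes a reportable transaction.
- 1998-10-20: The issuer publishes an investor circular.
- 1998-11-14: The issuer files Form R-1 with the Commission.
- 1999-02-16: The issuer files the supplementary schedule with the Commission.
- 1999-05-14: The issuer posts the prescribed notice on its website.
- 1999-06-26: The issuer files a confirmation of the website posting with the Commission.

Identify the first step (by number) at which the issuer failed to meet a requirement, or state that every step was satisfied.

Step 1 — counting 73 days from 1998-10-19 (when the transaction closes) gives a deadline of 1998-12-31; done 1998-10-20 — timely.
Step 2 — counting 34 days from 1998-10-19 (when the transaction closes) gives a deadline of 1998-11-22; 1998-11-14 is within that limit.
Step 3 — counting 76 days from 1998-12-06 (end of the 22-day review period, which began when Form R-1 is filed on 1998-11-14) gives a deadline of 1999-02-20; 1999-02-16 is within that limit.
Step 4 — counting 83 days from 1999-02-16 (when the supplementary schedule is filed) gives a deadline of 1999-05-10; done 1999-05-14 — 4 days late.
Later steps need not be reached.

Step 4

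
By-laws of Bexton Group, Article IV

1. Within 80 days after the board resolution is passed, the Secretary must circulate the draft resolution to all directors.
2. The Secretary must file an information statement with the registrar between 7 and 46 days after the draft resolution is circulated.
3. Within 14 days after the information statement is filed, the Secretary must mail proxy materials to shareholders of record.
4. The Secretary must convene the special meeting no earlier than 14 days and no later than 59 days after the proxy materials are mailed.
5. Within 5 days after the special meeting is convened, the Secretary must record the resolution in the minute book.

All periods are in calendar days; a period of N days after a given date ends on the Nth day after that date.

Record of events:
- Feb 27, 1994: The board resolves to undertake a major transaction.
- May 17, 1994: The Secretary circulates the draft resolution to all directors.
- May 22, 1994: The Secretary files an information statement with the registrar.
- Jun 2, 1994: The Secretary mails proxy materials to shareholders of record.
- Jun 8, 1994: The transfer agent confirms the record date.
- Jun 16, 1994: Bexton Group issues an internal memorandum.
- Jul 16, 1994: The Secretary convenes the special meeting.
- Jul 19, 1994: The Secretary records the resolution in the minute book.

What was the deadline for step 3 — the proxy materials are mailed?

Step 3 runs from May 22, 1994, when the information statement is filed. 14 days after May 22, 1994 is Jun 5, 1994.

Jun 5, 1994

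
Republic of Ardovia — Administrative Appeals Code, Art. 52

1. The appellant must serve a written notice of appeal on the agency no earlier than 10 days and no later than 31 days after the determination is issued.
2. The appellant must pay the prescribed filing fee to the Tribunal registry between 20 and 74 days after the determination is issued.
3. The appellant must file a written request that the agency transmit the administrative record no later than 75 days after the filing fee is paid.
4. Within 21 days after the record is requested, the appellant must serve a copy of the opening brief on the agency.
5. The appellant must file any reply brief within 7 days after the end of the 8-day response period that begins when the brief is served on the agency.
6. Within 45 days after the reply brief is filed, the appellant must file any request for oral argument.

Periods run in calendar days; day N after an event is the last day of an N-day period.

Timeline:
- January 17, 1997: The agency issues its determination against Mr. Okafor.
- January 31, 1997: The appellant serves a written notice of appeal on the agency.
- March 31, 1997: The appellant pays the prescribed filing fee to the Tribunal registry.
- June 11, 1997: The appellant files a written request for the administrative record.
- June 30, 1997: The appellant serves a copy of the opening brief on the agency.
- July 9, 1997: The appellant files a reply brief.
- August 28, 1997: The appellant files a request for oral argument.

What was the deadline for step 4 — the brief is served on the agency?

July 2, 1997

Step 4 runs from June 11, 1997, when the record is requested. 21 days after June 11, 1997 is July 2, 1997.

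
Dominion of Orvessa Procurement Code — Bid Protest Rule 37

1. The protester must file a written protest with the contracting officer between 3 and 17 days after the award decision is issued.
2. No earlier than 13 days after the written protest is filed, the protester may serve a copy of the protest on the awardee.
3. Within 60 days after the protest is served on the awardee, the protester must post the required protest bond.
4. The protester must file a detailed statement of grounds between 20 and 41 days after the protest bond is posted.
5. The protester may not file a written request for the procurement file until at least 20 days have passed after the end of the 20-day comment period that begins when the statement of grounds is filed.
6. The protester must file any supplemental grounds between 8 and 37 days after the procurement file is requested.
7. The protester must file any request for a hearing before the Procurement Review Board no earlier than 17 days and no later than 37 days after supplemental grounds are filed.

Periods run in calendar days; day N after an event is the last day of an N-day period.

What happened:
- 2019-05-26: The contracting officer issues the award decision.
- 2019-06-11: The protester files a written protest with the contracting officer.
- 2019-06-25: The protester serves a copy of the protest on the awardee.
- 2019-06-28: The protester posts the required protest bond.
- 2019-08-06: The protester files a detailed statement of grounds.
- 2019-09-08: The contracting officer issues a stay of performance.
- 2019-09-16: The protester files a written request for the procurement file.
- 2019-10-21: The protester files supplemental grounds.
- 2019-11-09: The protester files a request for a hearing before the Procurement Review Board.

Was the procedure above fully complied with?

Yes

Step 1 — 3 and 17 days from 2019-05-26 (when the award decision is issued) are 2019-05-29 and 2019-06-12 respectively; done 2019-06-11 — within the window.
Step 2 — must wait 13 days from 2019-06-11 (when the written protest is filed), so not before 2019-06-24; done 2019-06-25, after the minimum wait.
Step 3 — counting 60 days from 2019-06-25 (when the protest is served on the awardee) gives a deadline of 2019-08-24; 2019-06-28 is within that limit.
Step 4 — 20 and 41 days from 2019-06-28 (when the protest bond is posted) are 2019-07-18 and 2019-08-08 respectively; done 2019-08-06, which is between those dates.
Step 5 — must wait 20 days from 2019-08-26 (end of the 20-day comment period, which began when the statement of grounds is filed on 2019-08-06), so not before 2019-09-15; done 2019-09-16 — permitted.
Step 6 — 8 and 37 days from 2019-09-16 (when the procurement file is requested) are 2019-09-24 and 2019-10-23 respectively; 2019-10-21 falls inside that range.
Step 7 — 17 and 37 days from 2019-10-21 (when supplemental grounds are filed) are 2019-11-07 and 2019-11-27 respectively; 2019-11-09 falls inside that range.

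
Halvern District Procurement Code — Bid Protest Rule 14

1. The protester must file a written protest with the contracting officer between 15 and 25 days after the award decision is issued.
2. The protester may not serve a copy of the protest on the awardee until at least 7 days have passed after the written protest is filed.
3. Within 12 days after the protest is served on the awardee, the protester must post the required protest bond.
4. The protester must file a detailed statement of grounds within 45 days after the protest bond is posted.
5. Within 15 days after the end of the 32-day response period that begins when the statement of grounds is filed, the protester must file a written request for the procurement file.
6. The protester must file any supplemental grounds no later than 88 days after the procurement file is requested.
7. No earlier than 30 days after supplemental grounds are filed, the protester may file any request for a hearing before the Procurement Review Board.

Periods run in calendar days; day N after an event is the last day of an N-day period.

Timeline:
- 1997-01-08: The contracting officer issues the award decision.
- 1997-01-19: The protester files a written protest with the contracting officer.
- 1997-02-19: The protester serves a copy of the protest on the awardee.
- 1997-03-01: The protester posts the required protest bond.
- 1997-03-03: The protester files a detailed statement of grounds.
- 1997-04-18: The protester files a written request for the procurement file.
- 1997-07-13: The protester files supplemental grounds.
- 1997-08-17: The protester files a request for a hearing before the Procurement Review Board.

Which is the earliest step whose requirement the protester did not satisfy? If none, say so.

Step 1

(1) the permitted window runs from 1997-01-08 + 15 = 1997-01-23 to 1997-01-08 + 25 = 1997-02-02; done 1997-01-19 — 4 days before the window opened.
That is the first point of non-compliance.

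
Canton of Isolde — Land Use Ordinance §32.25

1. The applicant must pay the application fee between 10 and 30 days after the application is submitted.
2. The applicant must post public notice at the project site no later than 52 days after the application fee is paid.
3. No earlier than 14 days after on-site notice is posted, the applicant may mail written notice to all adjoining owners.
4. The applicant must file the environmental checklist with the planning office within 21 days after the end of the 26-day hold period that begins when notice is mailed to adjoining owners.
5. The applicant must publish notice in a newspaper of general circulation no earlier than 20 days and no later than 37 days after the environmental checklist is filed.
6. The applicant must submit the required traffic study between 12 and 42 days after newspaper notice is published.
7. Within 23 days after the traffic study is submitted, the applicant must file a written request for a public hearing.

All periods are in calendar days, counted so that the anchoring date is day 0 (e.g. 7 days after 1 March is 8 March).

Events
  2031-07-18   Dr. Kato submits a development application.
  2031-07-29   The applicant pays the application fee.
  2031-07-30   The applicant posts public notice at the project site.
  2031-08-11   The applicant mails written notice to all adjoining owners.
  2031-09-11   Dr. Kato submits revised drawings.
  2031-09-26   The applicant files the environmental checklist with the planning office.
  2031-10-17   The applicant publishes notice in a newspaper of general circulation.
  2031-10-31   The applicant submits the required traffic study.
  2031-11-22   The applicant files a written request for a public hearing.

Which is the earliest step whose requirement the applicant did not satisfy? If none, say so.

Step 1 — 10 and 30 days from 2031-07-18 (when the application is submitted) are 2031-07-28 and 2031-08-17 respectively; done 2031-07-29 — within the window.
Step 2 — counting 52 days from 2031-07-29 (when the application fee is paid) gives a deadline of 2031-09-19; done 2031-07-30 — timely.
Step 3 — must wait 14 days from 2031-07-30 (when on-site notice is posted), so not before 2031-08-13; done 2031-08-11 — 2 days too early.
The procedure was therefore not followed at step 3.

Step 3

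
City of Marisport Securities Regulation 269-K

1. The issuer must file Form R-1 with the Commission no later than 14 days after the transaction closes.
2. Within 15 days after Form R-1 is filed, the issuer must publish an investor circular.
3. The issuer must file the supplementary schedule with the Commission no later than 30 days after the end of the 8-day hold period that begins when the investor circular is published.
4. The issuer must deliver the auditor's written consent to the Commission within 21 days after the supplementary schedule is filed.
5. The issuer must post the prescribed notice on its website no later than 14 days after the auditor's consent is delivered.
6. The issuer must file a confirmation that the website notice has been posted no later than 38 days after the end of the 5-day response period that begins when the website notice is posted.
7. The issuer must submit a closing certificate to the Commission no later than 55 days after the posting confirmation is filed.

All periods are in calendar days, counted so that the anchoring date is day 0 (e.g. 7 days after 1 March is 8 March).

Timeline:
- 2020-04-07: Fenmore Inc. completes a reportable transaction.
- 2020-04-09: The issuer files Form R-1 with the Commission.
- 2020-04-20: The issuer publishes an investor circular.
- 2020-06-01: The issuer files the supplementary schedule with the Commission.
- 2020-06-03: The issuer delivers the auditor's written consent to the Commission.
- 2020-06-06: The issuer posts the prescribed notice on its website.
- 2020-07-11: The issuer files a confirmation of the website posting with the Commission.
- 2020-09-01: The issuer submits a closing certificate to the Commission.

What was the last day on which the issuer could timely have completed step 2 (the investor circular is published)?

2020-04-24

Step 2 runs from 2020-04-09, when Form R-1 is filed. 15 days after 2020-04-09 is 2020-04-24.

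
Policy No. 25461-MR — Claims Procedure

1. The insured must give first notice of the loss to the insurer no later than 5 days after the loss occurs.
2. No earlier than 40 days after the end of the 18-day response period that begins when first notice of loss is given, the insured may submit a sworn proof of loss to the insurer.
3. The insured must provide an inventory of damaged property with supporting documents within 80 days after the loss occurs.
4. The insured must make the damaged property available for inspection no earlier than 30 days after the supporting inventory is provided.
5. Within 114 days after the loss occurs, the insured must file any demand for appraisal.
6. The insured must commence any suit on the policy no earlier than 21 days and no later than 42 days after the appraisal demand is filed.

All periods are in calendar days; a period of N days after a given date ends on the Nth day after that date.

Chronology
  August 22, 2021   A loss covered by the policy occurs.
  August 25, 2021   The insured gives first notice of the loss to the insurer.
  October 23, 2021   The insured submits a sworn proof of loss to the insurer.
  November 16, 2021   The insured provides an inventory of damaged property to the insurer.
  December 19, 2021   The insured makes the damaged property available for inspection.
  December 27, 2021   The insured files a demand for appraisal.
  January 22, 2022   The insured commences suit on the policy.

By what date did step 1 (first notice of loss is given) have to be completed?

August 27, 2021

Step 1 runs from August 22, 2021, when the loss occurs. 5 days after August 22, 2021 is August 27, 2021.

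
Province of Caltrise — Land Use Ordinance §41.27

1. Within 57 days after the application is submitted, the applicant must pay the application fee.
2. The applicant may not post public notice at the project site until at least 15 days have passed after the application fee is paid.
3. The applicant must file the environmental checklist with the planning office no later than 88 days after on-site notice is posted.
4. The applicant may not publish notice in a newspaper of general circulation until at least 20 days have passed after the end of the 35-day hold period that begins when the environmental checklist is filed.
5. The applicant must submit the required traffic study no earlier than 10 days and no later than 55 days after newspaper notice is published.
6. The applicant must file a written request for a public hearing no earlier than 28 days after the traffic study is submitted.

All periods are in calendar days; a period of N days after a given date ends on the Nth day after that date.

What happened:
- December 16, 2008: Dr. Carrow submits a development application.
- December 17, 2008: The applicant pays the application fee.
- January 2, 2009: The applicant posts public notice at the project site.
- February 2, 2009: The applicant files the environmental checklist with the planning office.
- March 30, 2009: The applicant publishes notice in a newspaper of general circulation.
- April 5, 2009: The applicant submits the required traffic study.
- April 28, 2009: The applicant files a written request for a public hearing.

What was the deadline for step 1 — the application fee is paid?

Step 1 runs from December 16, 2008, when the application is submitted. 57 days after December 16, 2008 is February 11, 2009.

February 11, 2009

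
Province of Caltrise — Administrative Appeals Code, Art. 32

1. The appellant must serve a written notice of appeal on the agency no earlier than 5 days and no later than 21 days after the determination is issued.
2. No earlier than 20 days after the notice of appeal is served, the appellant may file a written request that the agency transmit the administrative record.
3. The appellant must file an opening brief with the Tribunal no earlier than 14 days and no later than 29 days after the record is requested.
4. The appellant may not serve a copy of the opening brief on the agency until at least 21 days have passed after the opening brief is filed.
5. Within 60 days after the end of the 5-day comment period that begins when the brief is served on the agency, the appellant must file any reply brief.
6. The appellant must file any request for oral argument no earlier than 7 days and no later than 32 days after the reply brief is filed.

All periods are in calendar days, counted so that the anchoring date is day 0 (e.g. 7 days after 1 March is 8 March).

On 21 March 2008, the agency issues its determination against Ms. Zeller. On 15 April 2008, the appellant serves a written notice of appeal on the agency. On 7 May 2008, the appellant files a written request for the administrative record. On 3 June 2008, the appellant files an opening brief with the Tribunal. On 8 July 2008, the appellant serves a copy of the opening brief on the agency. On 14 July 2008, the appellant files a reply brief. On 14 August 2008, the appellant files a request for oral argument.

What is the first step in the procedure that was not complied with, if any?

Step 1

(1) the permitted window runs from 21 March 2008 + 5 = 26 March 2008 to 21 March 2008 + 21 = 11 April 2008; done 15 April 2008 — 4 days after the window closed.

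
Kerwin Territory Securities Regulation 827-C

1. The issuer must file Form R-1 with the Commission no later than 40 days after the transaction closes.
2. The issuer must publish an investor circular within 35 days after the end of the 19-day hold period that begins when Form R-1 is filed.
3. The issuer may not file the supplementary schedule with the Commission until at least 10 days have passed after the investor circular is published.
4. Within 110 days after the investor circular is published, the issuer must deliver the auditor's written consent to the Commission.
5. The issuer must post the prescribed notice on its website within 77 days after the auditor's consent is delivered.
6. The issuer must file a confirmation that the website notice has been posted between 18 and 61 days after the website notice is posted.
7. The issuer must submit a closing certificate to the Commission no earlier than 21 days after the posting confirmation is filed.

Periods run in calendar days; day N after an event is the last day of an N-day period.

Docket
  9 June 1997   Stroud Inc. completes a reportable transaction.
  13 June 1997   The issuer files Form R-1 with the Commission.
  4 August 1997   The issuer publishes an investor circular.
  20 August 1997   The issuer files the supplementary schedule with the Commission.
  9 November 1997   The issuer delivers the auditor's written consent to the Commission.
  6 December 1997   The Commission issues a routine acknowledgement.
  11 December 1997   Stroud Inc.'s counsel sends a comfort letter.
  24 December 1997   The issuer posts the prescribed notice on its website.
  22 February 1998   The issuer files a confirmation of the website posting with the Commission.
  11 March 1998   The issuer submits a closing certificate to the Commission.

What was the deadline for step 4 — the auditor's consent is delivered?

22 November 1997

Step 4 runs from 4 August 1997, when the investor circular is published. 110 days after 4 August 1997 is 22 November 1997.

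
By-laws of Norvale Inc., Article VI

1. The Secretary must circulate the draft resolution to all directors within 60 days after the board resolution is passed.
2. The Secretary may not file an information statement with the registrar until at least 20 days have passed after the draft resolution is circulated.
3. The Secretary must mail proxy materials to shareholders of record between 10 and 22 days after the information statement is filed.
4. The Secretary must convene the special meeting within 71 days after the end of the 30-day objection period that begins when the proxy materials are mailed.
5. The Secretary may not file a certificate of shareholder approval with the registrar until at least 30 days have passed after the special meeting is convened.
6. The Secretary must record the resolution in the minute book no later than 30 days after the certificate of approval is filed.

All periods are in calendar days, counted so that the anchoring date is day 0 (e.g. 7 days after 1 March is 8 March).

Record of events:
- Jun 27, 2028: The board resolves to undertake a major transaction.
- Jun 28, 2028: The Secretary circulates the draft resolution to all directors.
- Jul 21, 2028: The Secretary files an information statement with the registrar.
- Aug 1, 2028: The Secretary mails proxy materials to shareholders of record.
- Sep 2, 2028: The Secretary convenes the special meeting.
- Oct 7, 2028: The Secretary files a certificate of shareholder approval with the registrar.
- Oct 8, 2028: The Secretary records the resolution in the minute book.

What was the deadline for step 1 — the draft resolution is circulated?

Step 1 runs from Jun 27, 2028, when the board resolution is passed. 60 days after Jun 27, 2028 is Aug 26, 2028.

Aug 26, 2028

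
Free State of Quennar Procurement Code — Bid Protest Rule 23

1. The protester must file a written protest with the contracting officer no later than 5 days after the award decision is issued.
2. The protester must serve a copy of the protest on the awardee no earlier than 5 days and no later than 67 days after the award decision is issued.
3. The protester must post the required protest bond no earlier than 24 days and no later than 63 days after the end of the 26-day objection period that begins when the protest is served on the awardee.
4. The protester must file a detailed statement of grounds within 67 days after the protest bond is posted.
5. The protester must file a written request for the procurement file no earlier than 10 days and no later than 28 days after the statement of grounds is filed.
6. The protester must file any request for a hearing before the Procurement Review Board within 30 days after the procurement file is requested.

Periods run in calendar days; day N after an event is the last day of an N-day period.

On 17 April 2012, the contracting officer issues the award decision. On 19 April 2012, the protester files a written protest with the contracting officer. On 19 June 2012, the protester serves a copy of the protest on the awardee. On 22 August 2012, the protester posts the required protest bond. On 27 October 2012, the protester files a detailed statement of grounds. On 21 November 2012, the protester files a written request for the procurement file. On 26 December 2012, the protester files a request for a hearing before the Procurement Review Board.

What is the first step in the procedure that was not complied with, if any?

(1) due by 17 April 2012 + 5 days = 22 April 2012; completed 19 April 2012, before the deadline.
(2) the permitted window runs from 17 April 2012 + 5 = 22 April 2012 to 17 April 2012 + 67 = 23 June 2012; done 19 June 2012, which is between those dates.
(3) the permitted window runs from 15 July 2012 + 24 = 8 August 2012 to 15 July 2012 + 63 = 16 September 2012; done 22 August 2012 — within the window.
(4) due by 22 August 2012 + 67 days = 28 October 2012; 27 October 2012 is within that limit.
(5) the permitted window runs from 27 October 2012 + 10 = 6 November 2012 to 27 October 2012 + 28 = 24 November 2012; 21 November 2012 falls inside that range.
(6) due by 21 November 2012 + 30 days = 21 December 2012; not done until 26 December 2012, 5 days after the deadline.
No need to go further; step 6 was not satisfied.

Step 6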